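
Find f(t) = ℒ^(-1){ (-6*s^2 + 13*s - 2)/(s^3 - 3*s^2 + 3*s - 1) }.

Factor the denominator: s^3 - 3*s^2 + 3*s - 1 = (s - 1)^3.
Partial fraction decomposition gives [-6/(s - 1)] + [(s - 1)^(-2)] + [5/(s - 1)^3].
Invert each term: -6/(s - 1) ↔ -6e^(t); 1/(s - 1)^2 ↔ t·e^(t); 5/(s - 1)^3 ↔ (5/2)t^2·e^(t).

f(t) = 5*t^2*exp(t)/2 + t*exp(t) - 6*exp(t)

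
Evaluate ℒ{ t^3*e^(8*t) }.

L{t^3} = 3!/s^4 = 6/s^4.
By the first shifting theorem, multiplying by e^(8t) replaces s with s - 8.

6/(s - 8)^4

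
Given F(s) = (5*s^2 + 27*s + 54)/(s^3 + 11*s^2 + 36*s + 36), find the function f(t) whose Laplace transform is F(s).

f(t) = 5*exp(-2*t) - 6*exp(-3*t) + 6*exp(-6*t)

Factor the denominator: s^3 + 11*s^2 + 36*s + 36 = (s + 2)*(s + 3)*(s + 6).
Partial fraction decomposition gives [-6/(s + 3)] + [5/(s + 2)] + [6/(s + 6)].
Invert each term: -6/(s + 3) ↔ -6e^(-3t); 5/(s + 2) ↔ 5e^(-2t); 6/(s + 6) ↔ 6e^(-6t).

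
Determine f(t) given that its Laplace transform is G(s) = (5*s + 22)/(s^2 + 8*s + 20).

Complete the square in the denominator: s^2 + 8*s + 20 = (s + 4)^2 + 2^2.
Split the numerator to match: 5*s + 22 = 5·(s + 4) + 1·2.
Invert each term: 5·(s + 4)/((s + 4)^2 + 4) ↔ 5e^(-4t)cos(2t); 1·2/((s + 4)^2 + 4) ↔ e^(-4t)sin(2t).

f(t) = exp(-4*t)*sin(2*t) + 5*exp(-4*t)*cos(2*t)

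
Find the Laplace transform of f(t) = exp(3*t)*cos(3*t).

(s - 3)/((s - 3)^2 + 9)

L{cos(3t)} = s/(s^2 + 9).
By the first shifting theorem, multiplying by e^(3t) replaces s with s - 3.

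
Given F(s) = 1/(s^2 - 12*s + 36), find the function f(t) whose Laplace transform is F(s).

Rewrite the denominator: s^2 - 12*s + 36 = (s - 6)^2.
The form in (s - 6) signals a first-shifting-theorem factor e^(6t).
Since L{t} = 1!/s^2 = 1/s^2, the inverse is t*e^(6*t).

f(t) = t*exp(6*t)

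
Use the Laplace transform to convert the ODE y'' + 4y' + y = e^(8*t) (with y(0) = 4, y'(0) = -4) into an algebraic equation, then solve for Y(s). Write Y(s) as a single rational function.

Y(s) = (4*s^2 - 20*s - 95)/(s^3 - 4*s^2 - 31*s - 8)

Apply the Laplace transform to the equation.
The derivative rules (L{y''} = s^2 Y - s·y(0) - y'(0) and L{y'} = sY - y(0), with y(0) = 4, y'(0) = -4) turn the left side into (s^2 + 4*s + 1)Y - (4*s + 12).
The right side is L{e^(8*t)} = 1/(s - 8).
So (s^2 + 4*s + 1)Y = 1/(s - 8) + (4*s + 12).
Isolate Y and clear denominators.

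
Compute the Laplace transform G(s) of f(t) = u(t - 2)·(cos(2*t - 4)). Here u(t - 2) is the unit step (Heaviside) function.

By the second shifting theorem, L{u(t - c)·g(t - c)} = e^(-cs)·H(s) with c = 2 and H(s) = L{g(t)}.
L{cos(2t)} = s/(s^2 + 4).

G(s) = s*exp(-2*s)/(s^2 + 4)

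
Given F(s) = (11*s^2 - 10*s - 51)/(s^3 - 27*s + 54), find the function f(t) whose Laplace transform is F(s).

Factor the denominator: s^3 - 27*s + 54 = (s - 3)^2*(s + 6).
Partial fraction decomposition gives [6/(s - 3)] + [2/(s - 3)^2] + [5/(s + 6)].
Invert each term: 6/(s - 3) ↔ 6e^(3t); 2/(s - 3)^2 ↔ 2t·e^(3t); 5/(s + 6) ↔ 5e^(-6t).

f(t) = 2*t*exp(3*t) + 6*exp(3*t) + 5*exp(-6*t)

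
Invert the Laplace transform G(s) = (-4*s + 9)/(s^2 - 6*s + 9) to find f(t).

Factor the denominator: s^2 - 6*s + 9 = (s - 3)^2.
Partial fraction decomposition gives [-4/(s - 3)] + [-3/(s - 3)^2].
Invert each term: -4/(s - 3) ↔ -4e^(3t); -3/(s - 3)^2 ↔ -3t·e^(3t).

f(t) = -3*t*exp(3*t) - 4*exp(3*t)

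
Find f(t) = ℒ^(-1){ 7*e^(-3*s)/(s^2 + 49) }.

The factor e^(-3s) signals a time shift by c = 3 (second shifting theorem).
L{sin(7t)} = 7/(s^2 + 49), so L^-1{7/(s^2 + 49)} = sin(7*t).
Hence the inverse is u(t - 3) times that function evaluated at t - 3.

f(t) = Heaviside(t - 3)*(sin(7*t - 21))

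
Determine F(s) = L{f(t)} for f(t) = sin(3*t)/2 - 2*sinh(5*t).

F(s) = 3/(2*(s^2 + 9)) - 10/(s^2 - 25)

Apply the Laplace transform termwise.
(-2)·[L{sinh(5t)} = 5/(s^2 - 25)]; (1/2)·[L{sin(3t)} = 3/(s^2 + 9)].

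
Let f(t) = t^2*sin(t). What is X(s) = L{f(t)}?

X(s) = 2*(3*s^2 - 1)/(s^2 + 1)^3

L{sin(t)} = 1/(s^2 + 1).
Then apply L{t^2·g(t)} = (-1)^2 d^2/ds^2[G(s)] with G(s) = 1/(s^2 + 1):
differentiating 2 times and applying the sign gives 2*(3*s^2 - 1)/(s^2 + 1)^3.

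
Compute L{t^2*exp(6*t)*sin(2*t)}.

4*(3*s^2 - 36*s + 104)/(s^2 - 12*s + 40)^3

L{sin(2t)} = 2/(s^2 + 4).
Multiplying by e^(6t) shifts s → s - 6, so L{exp(6*t)*sin(2*t)} = 2/((s - 6)^2 + 4).
Then apply L{t^2·g(t)} = (-1)^2 d^2/ds^2[H(s)] with H(s) = 2/((s - 6)^2 + 4):
differentiating 2 times and applying the sign gives 4*(3*s^2 - 36*s + 104)/(s^2 - 12*s + 40)^3.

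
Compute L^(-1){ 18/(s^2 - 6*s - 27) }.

3*exp(3*t)*sinh(6*t)

Rewrite the denominator: s^2 - 6*s - 27 = (s - 3)^2 - 36.
The form in (s - 3) signals a first-shifting-theorem factor e^(3t).
Since L{sinh(6t)} = 6/(s^2 - 36), the inverse is e^(3*t)*sinh(6*t), scaled by 3.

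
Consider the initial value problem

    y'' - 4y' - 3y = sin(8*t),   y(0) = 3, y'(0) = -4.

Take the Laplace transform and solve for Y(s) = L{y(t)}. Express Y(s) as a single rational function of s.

Take the Laplace transform of both sides.
Using L{y''} = s^2 Y - s·y(0) - y'(0) and L{y'} = sY - y(0), with y(0) = 3, y'(0) = -4, the left side becomes (s^2 - 4*s - 3)Y - (3*s - 16).
The right side is L{sin(8*t)} = 8/(s^2 + 64).
So (s^2 - 4*s - 3)Y = 8/(s^2 + 64) + (3*s - 16).
Solve for Y(s) and write it as one ratio of polynomials.

Y(s) = (3*s^3 - 16*s^2 + 192*s - 1016)/(s^4 - 4*s^3 + 61*s^2 - 256*s - 192)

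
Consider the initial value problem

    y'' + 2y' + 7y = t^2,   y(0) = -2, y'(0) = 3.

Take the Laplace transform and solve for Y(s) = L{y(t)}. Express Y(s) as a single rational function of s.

Laplace-transform each side.
Using L{y''} = s^2 Y - s·y(0) - y'(0) and L{y'} = sY - y(0), with y(0) = -2, y'(0) = 3, the left side becomes (s^2 + 2*s + 7)Y - (-2*s - 1).
The right side is L{t^2} = 2/s^3.
So (s^2 + 2*s + 7)Y = 2/s^3 + (-2*s - 1).
Solve for Y(s) and write it as one ratio of polynomials.

Y(s) = (-2*s^4 - s^3 + 2)/(s^5 + 2*s^4 + 7*s^3)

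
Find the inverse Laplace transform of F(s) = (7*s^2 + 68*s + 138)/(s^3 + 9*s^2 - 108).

2*t*exp(-6*t) + 5*exp(3*t) + 2*exp(-6*t)

Factor the denominator: s^3 + 9*s^2 - 108 = (s - 3)*(s + 6)^2.
Partial fraction decomposition gives [2/(s + 6)] + [2/(s + 6)^2] + [5/(s - 3)].
Invert each term: 2/(s + 6) ↔ 2e^(-6t); 2/(s + 6)^2 ↔ 2t·e^(-6t); 5/(s - 3) ↔ 5e^(3t).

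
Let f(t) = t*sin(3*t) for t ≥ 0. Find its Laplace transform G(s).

G(s) = 6*s/(s^2 + 9)^2

L{sin(3t)} = 3/(s^2 + 9).
Then apply L{t·g(t)} = -d/ds[H(s)] with H(s) = 3/(s^2 + 9):
differentiating 1 time and applying the sign gives 6*s/(s^2 + 9)^2.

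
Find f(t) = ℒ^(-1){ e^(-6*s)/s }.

The factor e^(-6s) signals a time shift by c = 6 (second shifting theorem).
L{1} = 1/s, so L^-1{1/s} = 1.
Hence the inverse is u(t - 6) times that function evaluated at t - 6.

f(t) = Heaviside(t - 6)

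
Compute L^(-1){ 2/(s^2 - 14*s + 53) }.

exp(7*t)*sin(2*t)

Rewrite the denominator: s^2 - 14*s + 53 = (s - 7)^2 + 4.
The form in (s - 7) signals a first-shifting-theorem factor e^(7t).
Since L{sin(2t)} = 2/(s^2 + 4), the inverse is e^(7*t)*sin(2*t).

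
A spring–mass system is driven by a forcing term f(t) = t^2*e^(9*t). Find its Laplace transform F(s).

L{e^(9t)} = 1/(s - 9).
Then apply L{t^2·g(t)} = (-1)^2 d^2/ds^2[G(s)] with G(s) = 1/(s - 9):
differentiating 2 times and applying the sign gives 2/(s - 9)^3.

F(s) = 2/(s - 9)^3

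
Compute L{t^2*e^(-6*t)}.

2/(s + 6)^3

L{e^(-6t)} = 1/(s + 6).
Then apply L{t^2·g(t)} = (-1)^2 d^2/ds^2[H(s)] with H(s) = 1/(s + 6):
differentiating 2 times and applying the sign gives 2/(s + 6)^3.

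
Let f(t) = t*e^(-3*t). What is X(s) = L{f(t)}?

L{t} = 1!/s^2 = 1/s^2.
By the first shifting theorem, multiplying by e^(-3t) replaces s with s + 3.

X(s) = (s + 3)^(-2)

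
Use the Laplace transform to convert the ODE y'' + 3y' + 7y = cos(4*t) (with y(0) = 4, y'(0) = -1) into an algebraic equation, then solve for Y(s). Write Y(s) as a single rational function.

Y(s) = (4*s^3 + 11*s^2 + 65*s + 176)/(s^4 + 3*s^3 + 23*s^2 + 48*s + 112)

Laplace-transform each side.
With L{y''} = s^2 Y - s·y(0) - y'(0) and L{y'} = sY - y(0), with y(0) = 4, y'(0) = -1: the LHS transforms to (s^2 + 3*s + 7)Y - (4*s + 11).
The right side is L{cos(4*t)} = s/(s^2 + 16).
So (s^2 + 3*s + 7)Y = s/(s^2 + 16) + (4*s + 11).
Solve for Y(s) and write it as one ratio of polynomials.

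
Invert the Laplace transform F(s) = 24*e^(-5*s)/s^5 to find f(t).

f(t) = Heaviside(t - 5)*((t - 5)^4)

The factor e^(-5s) signals a time shift by c = 5 (second shifting theorem).
L{t^4} = 4!/s^5 = 24/s^5, so L^-1{24/s^5} = t^4.
Hence the inverse is u(t - 5) times that function evaluated at t - 5.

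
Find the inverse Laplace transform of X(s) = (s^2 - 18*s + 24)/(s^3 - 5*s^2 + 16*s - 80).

-exp(5*t) - 2*sin(4*t) + 2*cos(4*t)

Factor the denominator: s^3 - 5*s^2 + 16*s - 80 = (s - 5)*(s^2 + 16).
Partial fraction decomposition gives [-1/(s - 5)] + [2*s/(s^2 + 16)] + [-8/(s^2 + 16)].
Invert each term: -1/(s - 5) ↔ -e^(5t); 2·s/(s^2 + 16) ↔ 2cos(4t); -2·4/(s^2 + 16) ↔ -2sin(4t).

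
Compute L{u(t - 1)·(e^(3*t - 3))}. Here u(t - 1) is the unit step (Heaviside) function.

By the second shifting theorem, L{u(t - c)·g(t - c)} = e^(-cs)·G(s) with c = 1 and G(s) = L{g(t)}.
L{e^(3t)} = 1/(s - 3).

exp(-s)/(s - 3)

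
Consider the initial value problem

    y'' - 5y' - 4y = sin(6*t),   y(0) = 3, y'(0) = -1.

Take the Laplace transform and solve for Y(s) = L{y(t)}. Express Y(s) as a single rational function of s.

Take the Laplace transform of both sides.
Using L{y''} = s^2 Y - s·y(0) - y'(0) and L{y'} = sY - y(0), with y(0) = 3, y'(0) = -1, the left side becomes (s^2 - 5*s - 4)Y - (3*s - 16).
The right side is L{sin(6*t)} = 6/(s^2 + 36).
So (s^2 - 5*s - 4)Y = 6/(s^2 + 36) + (3*s - 16).
Divide through and combine into a single rational function.

Y(s) = (3*s^3 - 16*s^2 + 108*s - 570)/(s^4 - 5*s^3 + 32*s^2 - 180*s - 144)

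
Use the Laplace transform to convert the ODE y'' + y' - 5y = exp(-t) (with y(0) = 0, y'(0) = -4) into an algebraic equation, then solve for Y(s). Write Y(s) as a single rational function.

Y(s) = (-4*s - 3)/(s^3 + 2*s^2 - 4*s - 5)

Take the Laplace transform of both sides.
Using L{y''} = s^2 Y - s·y(0) - y'(0) and L{y'} = sY - y(0), with y(0) = 0, y'(0) = -4, the left side becomes (s^2 + s - 5)Y - (-4).
The right side is L{exp(-t)} = 1/(s + 1).
So (s^2 + s - 5)Y = 1/(s + 1) + (-4).
Divide through and combine into a single rational function.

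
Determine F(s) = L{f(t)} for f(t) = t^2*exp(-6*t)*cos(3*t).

F(s) = 2*(s + 6)*(s^2 + 12*s + 9)/(s^2 + 12*s + 45)^3

L{cos(3t)} = s/(s^2 + 9).
Multiplying by e^(-6t) shifts s → s + 6, so L{exp(-6*t)*cos(3*t)} = (s + 6)/((s + 6)^2 + 9).
Then apply L{t^2·g(t)} = (-1)^2 d^2/ds^2[G(s)] with G(s) = (s + 6)/((s + 6)^2 + 9):
differentiating 2 times and applying the sign gives 2*(s + 6)*(s^2 + 12*s + 9)/(s^2 + 12*s + 45)^3.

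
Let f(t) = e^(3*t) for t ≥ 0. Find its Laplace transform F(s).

F(s) = 1/(s - 3)

L{e^(3t)} = 1/(s - 3).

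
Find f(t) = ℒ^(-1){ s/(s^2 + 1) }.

f(t) = cos(t)

Since L{cos(t)} = s/(s^2 + 1), the inverse is cos(t).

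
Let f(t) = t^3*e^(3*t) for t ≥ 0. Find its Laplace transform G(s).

G(s) = 6/(s - 3)^4

L{t^3} = 3!/s^4 = 6/s^4.
By the first shifting theorem, multiplying by e^(3t) replaces s with s - 3.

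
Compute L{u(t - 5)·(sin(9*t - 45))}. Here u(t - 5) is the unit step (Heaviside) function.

By the second shifting theorem, L{u(t - c)·g(t - c)} = e^(-cs)·H(s) with c = 5 and H(s) = L{g(t)}.
L{sin(9t)} = 9/(s^2 + 81).

9*exp(-5*s)/(s^2 + 81)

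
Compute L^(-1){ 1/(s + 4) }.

exp(-4*t)

Since L{e^(-4t)} = 1/(s + 4), the inverse is e^(-4*t).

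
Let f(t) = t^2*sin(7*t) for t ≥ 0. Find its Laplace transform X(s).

X(s) = 14*(3*s^2 - 49)/(s^2 + 49)^3

L{sin(7t)} = 7/(s^2 + 49).
Then apply L{t^2·g(t)} = (-1)^2 d^2/ds^2[G(s)] with G(s) = 7/(s^2 + 49):
differentiating 2 times and applying the sign gives 14*(3*s^2 - 49)/(s^2 + 49)^3.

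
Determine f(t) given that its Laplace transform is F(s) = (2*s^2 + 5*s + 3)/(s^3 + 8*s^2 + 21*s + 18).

f(t) = -6*t*exp(-3*t) + exp(-2*t) + exp(-3*t)

Factor the denominator: s^3 + 8*s^2 + 21*s + 18 = (s + 2)*(s + 3)^2.
Partial fraction decomposition gives [1/(s + 3)] + [-6/(s + 3)^2] + [1/(s + 2)].
Invert each term: 1/(s + 3) ↔ e^(-3t); -6/(s + 3)^2 ↔ -6t·e^(-3t); 1/(s + 2) ↔ e^(-2t).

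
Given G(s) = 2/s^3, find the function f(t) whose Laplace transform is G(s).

f(t) = t^2

Since L{t^2} = 2!/s^3 = 2/s^3, the inverse is t^2.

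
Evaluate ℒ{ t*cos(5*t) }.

(s - 5)*(s + 5)/(s^2 + 25)^2

L{cos(5t)} = s/(s^2 + 25).
Then apply L{t·g(t)} = -d/ds[G(s)] with G(s) = s/(s^2 + 25):
differentiating 1 time and applying the sign gives (s - 5)*(s + 5)/(s^2 + 25)^2.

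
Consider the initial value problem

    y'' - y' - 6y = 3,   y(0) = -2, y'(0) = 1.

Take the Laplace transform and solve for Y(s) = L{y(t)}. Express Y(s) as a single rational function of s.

Laplace-transform each side.
With L{y''} = s^2 Y - s·y(0) - y'(0) and L{y'} = sY - y(0), with y(0) = -2, y'(0) = 1: the LHS transforms to (s^2 - s - 6)Y - (-2*s + 3).
The right side is L{3} = 3/s.
So (s^2 - s - 6)Y = 3/s + (-2*s + 3).
Divide through and combine into a single rational function.

Y(s) = (-2*s^2 + 3*s + 3)/(s^3 - s^2 - 6*s)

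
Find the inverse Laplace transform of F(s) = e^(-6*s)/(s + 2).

Heaviside(t - 6)*(exp(-2*t + 12))

The factor e^(-6s) signals a time shift by c = 6 (second shifting theorem).
L{e^(-2t)} = 1/(s + 2), so L^-1{1/(s + 2)} = e^(-2*t).
Hence the inverse is u(t - 6) times that function evaluated at t - 6.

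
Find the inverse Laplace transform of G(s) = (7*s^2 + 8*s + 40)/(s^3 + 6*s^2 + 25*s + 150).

Factor the denominator: s^3 + 6*s^2 + 25*s + 150 = (s + 6)*(s^2 + 25).
Partial fraction decomposition gives [4/(s + 6)] + [3*s/(s^2 + 25)] + [-10/(s^2 + 25)].
Invert each term: 4/(s + 6) ↔ 4e^(-6t); 3·s/(s^2 + 25) ↔ 3cos(5t); -2·5/(s^2 + 25) ↔ -2sin(5t).

-2*sin(5*t) + 3*cos(5*t) + 4*exp(-6*t)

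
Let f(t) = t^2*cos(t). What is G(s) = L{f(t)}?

G(s) = 2*s*(s^2 - 3)/(s^2 + 1)^3

L{cos(t)} = s/(s^2 + 1).
Then apply L{t^2·g(t)} = (-1)^2 d^2/ds^2[H(s)] with H(s) = s/(s^2 + 1):
differentiating 2 times and applying the sign gives 2*s*(s^2 - 3)/(s^2 + 1)^3.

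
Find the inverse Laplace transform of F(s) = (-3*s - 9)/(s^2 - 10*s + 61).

-4*exp(5*t)*sin(6*t) - 3*exp(5*t)*cos(6*t)

Complete the square in the denominator: s^2 - 10*s + 61 = (s - 5)^2 + 6^2.
Split the numerator to match: -3*s - 9 = -3·(s - 5) - 4·6.
Invert each term: -3·(s - 5)/((s - 5)^2 + 36) ↔ -3e^(5t)cos(6t); -4·6/((s - 5)^2 + 36) ↔ -4e^(5t)sin(6t).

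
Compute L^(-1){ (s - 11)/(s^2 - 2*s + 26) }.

Complete the square in the denominator: s^2 - 2*s + 26 = (s - 1)^2 + 5^2.
Split the numerator to match: s - 11 = 1·(s - 1) - 2·5.
Invert each term: 1·(s - 1)/((s - 1)^2 + 25) ↔ e^(t)cos(5t); -2·5/((s - 1)^2 + 25) ↔ -2e^(t)sin(5t).

-2*exp(t)*sin(5*t) + exp(t)*cos(5*t)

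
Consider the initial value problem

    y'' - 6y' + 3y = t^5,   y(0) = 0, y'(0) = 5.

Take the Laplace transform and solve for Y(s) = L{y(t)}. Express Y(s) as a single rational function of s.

Y(s) = (5*s^6 + 120)/(s^8 - 6*s^7 + 3*s^6)

Transform both sides with L{·}.
The derivative rules (L{y''} = s^2 Y - s·y(0) - y'(0) and L{y'} = sY - y(0), with y(0) = 0, y'(0) = 5) turn the left side into (s^2 - 6*s + 3)Y - (5).
The right side is L{t^5} = 120/s^6.
So (s^2 - 6*s + 3)Y = 120/s^6 + (5).
Divide through and combine into a single rational function.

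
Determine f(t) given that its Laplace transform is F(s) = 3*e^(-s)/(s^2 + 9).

The factor e^(-s) signals a time shift by c = 1 (second shifting theorem).
L{sin(3t)} = 3/(s^2 + 9), so L^-1{3/(s^2 + 9)} = sin(3*t).
Hence the inverse is u(t - 1) times that function evaluated at t - 1.

f(t) = Heaviside(t - 1)*(sin(3*t - 3))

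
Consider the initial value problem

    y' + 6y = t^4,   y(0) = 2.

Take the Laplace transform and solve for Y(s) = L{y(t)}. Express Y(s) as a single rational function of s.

Y(s) = (2*s^5 + 24)/(s^6 + 6*s^5)

Apply the Laplace transform to the equation.
The derivative rules (L{y'} = sY - y(0) = sY - 2) turn the left side into (s + 6)Y - (2).
The right side is L{t^4} = 24/s^5.
So (s + 6)Y = 24/s^5 + (2).
Divide through and combine into a single rational function.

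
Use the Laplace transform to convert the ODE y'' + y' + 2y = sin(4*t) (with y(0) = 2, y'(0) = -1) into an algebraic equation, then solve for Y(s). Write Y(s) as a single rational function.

Y(s) = (2*s^3 + s^2 + 32*s + 20)/(s^4 + s^3 + 18*s^2 + 16*s + 32)

Laplace-transform each side.
The derivative rules (L{y''} = s^2 Y - s·y(0) - y'(0) and L{y'} = sY - y(0), with y(0) = 2, y'(0) = -1) turn the left side into (s^2 + s + 2)Y - (2*s + 1).
The right side is L{sin(4*t)} = 4/(s^2 + 16).
So (s^2 + s + 2)Y = 4/(s^2 + 16) + (2*s + 1).
Divide through and combine into a single rational function.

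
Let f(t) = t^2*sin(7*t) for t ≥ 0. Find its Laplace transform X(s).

L{sin(7t)} = 7/(s^2 + 49).
Then apply L{t^2·g(t)} = (-1)^2 d^2/ds^2[G(s)] with G(s) = 7/(s^2 + 49):
differentiating 2 times and applying the sign gives 14*(3*s^2 - 49)/(s^2 + 49)^3.

X(s) = 14*(3*s^2 - 49)/(s^2 + 49)^3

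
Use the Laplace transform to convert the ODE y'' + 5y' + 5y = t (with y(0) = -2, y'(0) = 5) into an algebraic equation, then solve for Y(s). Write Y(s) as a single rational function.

Laplace-transform each side.
Using L{y''} = s^2 Y - s·y(0) - y'(0) and L{y'} = sY - y(0), with y(0) = -2, y'(0) = 5, the left side becomes (s^2 + 5*s + 5)Y - (-2*s - 5).
The right side is L{t} = s^(-2).
So (s^2 + 5*s + 5)Y = s^(-2) + (-2*s - 5).
Isolate Y and clear denominators.

Y(s) = (-2*s^3 - 5*s^2 + 1)/(s^4 + 5*s^3 + 5*s^2)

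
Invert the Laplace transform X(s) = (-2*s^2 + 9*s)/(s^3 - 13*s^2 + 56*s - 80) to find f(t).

f(t) = -4*t*exp(4*t) - 5*exp(5*t) + 3*exp(4*t)

Factor the denominator: s^3 - 13*s^2 + 56*s - 80 = (s - 5)*(s - 4)^2.
Partial fraction decomposition gives [3/(s - 4)] + [-4/(s - 4)^2] + [-5/(s - 5)].
Invert each term: 3/(s - 4) ↔ 3e^(4t); -4/(s - 4)^2 ↔ -4t·e^(4t); -5/(s - 5) ↔ -5e^(5t).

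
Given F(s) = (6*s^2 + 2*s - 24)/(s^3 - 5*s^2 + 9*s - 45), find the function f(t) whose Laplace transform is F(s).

Factor the denominator: s^3 - 5*s^2 + 9*s - 45 = (s - 5)*(s^2 + 9).
Partial fraction decomposition gives [4/(s - 5)] + [2*s/(s^2 + 9)] + [12/(s^2 + 9)].
Invert each term: 4/(s - 5) ↔ 4e^(5t); 2·s/(s^2 + 9) ↔ 2cos(3t); 4·3/(s^2 + 9) ↔ 4sin(3t).

f(t) = 4*exp(5*t) + 4*sin(3*t) + 2*cos(3*t)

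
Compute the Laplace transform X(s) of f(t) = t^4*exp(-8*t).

X(s) = 24/(s + 8)^5

L{t^4} = 4!/s^5 = 24/s^5.
By the first shifting theorem, multiplying by e^(-8t) replaces s with s + 8.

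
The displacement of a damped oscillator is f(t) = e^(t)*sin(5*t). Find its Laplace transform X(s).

X(s) = 5/((s - 1)^2 + 25)

L{sin(5t)} = 5/(s^2 + 25).
By the first shifting theorem, multiplying by e^(t) replaces s with s - 1.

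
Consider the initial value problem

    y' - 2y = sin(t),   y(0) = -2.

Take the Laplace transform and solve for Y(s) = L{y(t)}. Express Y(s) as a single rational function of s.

Y(s) = (-2*s^2 - 1)/(s^3 - 2*s^2 + s - 2)

Transform both sides with L{·}.
Using L{y'} = sY - y(0) = sY - (-2), the left side becomes (s - 2)Y - (-2).
The right side is L{sin(t)} = 1/(s^2 + 1).
So (s - 2)Y = 1/(s^2 + 1) + (-2).
Solve for Y(s) and write it as one ratio of polynomials.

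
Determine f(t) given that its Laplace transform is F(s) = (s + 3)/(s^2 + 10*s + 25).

f(t) = -2*t*exp(-5*t) + exp(-5*t)

Factor the denominator: s^2 + 10*s + 25 = (s + 5)^2.
Partial fraction decomposition gives [1/(s + 5)] + [-2/(s + 5)^2].
Invert each term: 1/(s + 5) ↔ e^(-5t); -2/(s + 5)^2 ↔ -2t·e^(-5t).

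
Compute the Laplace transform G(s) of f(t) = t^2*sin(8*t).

G(s) = 16*(3*s^2 - 64)/(s^2 + 64)^3

L{sin(8t)} = 8/(s^2 + 64).
Then apply L{t^2·g(t)} = (-1)^2 d^2/ds^2[H(s)] with H(s) = 8/(s^2 + 64):
differentiating 2 times and applying the sign gives 16*(3*s^2 - 64)/(s^2 + 64)^3.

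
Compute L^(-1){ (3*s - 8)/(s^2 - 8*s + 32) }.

Complete the square in the denominator: s^2 - 8*s + 32 = (s - 4)^2 + 4^2.
Split the numerator to match: 3*s - 8 = 3·(s - 4) + 1·4.
Invert each term: 3·(s - 4)/((s - 4)^2 + 16) ↔ 3e^(4t)cos(4t); 1·4/((s - 4)^2 + 16) ↔ e^(4t)sin(4t).

exp(4*t)*sin(4*t) + 3*exp(4*t)*cos(4*t)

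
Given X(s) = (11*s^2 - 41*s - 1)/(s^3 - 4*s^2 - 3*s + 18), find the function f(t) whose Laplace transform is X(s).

Factor the denominator: s^3 - 4*s^2 - 3*s + 18 = (s - 3)^2*(s + 2).
Partial fraction decomposition gives [6/(s - 3)] + [-5/(s - 3)^2] + [5/(s + 2)].
Invert each term: 6/(s - 3) ↔ 6e^(3t); -5/(s - 3)^2 ↔ -5t·e^(3t); 5/(s + 2) ↔ 5e^(-2t).

f(t) = -5*t*exp(3*t) + 6*exp(3*t) + 5*exp(-2*t)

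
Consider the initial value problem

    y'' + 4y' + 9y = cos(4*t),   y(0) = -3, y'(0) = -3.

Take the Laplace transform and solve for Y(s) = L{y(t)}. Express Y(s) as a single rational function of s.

Y(s) = (-3*s^3 - 15*s^2 - 47*s - 240)/(s^4 + 4*s^3 + 25*s^2 + 64*s + 144)

Apply the Laplace transform to the equation.
The derivative rules (L{y''} = s^2 Y - s·y(0) - y'(0) and L{y'} = sY - y(0), with y(0) = -3, y'(0) = -3) turn the left side into (s^2 + 4*s + 9)Y - (-3*s - 15).
The right side is L{cos(4*t)} = s/(s^2 + 16).
So (s^2 + 4*s + 9)Y = s/(s^2 + 16) + (-3*s - 15).
Isolate Y and clear denominators.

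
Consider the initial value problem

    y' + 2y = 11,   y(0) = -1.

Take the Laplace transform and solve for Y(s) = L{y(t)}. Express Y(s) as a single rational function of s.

Y(s) = (-s + 11)/(s^2 + 2*s)

Transform both sides with L{·}.
With L{y'} = sY - y(0) = sY - (-1): the LHS transforms to (s + 2)Y - (-1).
The right side is L{11} = 11/s.
So (s + 2)Y = 11/s + (-1).
Isolate Y and clear denominators.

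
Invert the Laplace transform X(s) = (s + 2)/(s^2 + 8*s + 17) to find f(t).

f(t) = -2*exp(-4*t)*sin(t) + exp(-4*t)*cos(t)

Complete the square in the denominator: s^2 + 8*s + 17 = (s + 4)^2 + 1^2.
Split the numerator to match: s + 2 = 1·(s + 4) - 2·1.
Invert each term: 1·(s + 4)/((s + 4)^2 + 1) ↔ e^(-4t)cos(t); -2·1/((s + 4)^2 + 1) ↔ -2e^(-4t)sin(t).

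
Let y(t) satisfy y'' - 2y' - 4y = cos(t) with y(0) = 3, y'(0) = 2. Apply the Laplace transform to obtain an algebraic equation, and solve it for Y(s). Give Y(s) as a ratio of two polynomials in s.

Laplace-transform each side.
With L{y''} = s^2 Y - s·y(0) - y'(0) and L{y'} = sY - y(0), with y(0) = 3, y'(0) = 2: the LHS transforms to (s^2 - 2*s - 4)Y - (3*s - 4).
The right side is L{cos(t)} = s/(s^2 + 1).
So (s^2 - 2*s - 4)Y = s/(s^2 + 1) + (3*s - 4).
Solve for Y(s) and write it as one ratio of polynomials.

Y(s) = (3*s^3 - 4*s^2 + 4*s - 4)/(s^4 - 2*s^3 - 3*s^2 - 2*s - 4)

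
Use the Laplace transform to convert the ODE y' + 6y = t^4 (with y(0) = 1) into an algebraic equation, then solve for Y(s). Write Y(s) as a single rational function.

Laplace-transform each side.
The derivative rules (L{y'} = sY - y(0) = sY - 1) turn the left side into (s + 6)Y - (1).
The right side is L{t^4} = 24/s^5.
So (s + 6)Y = 24/s^5 + (1).
Isolate Y and clear denominators.

Y(s) = (s^5 + 24)/(s^6 + 6*s^5)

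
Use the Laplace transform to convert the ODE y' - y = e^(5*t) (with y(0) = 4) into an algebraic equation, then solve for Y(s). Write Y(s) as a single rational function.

Y(s) = (4*s - 19)/(s^2 - 6*s + 5)

Apply the Laplace transform to the equation.
The derivative rules (L{y'} = sY - y(0) = sY - 4) turn the left side into (s - 1)Y - (4).
The right side is L{e^(5*t)} = 1/(s - 5).
So (s - 1)Y = 1/(s - 5) + (4).
Solve for Y(s) and write it as one ratio of polynomials.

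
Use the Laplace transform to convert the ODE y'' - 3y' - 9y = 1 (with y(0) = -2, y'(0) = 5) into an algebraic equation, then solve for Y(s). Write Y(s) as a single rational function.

Transform both sides with L{·}.
With L{y''} = s^2 Y - s·y(0) - y'(0) and L{y'} = sY - y(0), with y(0) = -2, y'(0) = 5: the LHS transforms to (s^2 - 3*s - 9)Y - (-2*s + 11).
The right side is L{1} = 1/s.
So (s^2 - 3*s - 9)Y = 1/s + (-2*s + 11).
Isolate Y and clear denominators.

Y(s) = (-2*s^2 + 11*s + 1)/(s^3 - 3*s^2 - 9*s)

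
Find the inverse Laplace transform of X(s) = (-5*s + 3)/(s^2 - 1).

Factor the denominator: s^2 - 1 = (s - 1)*(s + 1).
Partial fraction decomposition gives [-1/(s - 1)] + [-4/(s + 1)].
Invert each term: -1/(s - 1) ↔ -e^(t); -4/(s + 1) ↔ -4e^(-t).

-exp(t) - 4*exp(-t)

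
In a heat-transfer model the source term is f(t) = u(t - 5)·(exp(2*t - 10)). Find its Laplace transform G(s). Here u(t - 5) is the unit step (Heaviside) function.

G(s) = exp(-5*s)/(s - 2)

By the second shifting theorem, L{u(t - c)·g(t - c)} = e^(-cs)·H(s) with c = 5 and H(s) = L{g(t)}.
L{e^(2t)} = 1/(s - 2).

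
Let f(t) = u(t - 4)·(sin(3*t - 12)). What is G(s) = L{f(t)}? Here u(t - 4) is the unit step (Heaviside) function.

By the second shifting theorem, L{u(t - c)·g(t - c)} = e^(-cs)·H(s) with c = 4 and H(s) = L{g(t)}.
L{sin(3t)} = 3/(s^2 + 9).

G(s) = 3*exp(-4*s)/(s^2 + 9)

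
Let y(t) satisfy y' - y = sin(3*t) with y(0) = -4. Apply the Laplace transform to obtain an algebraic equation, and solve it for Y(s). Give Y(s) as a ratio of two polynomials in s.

Take the Laplace transform of both sides.
Using L{y'} = sY - y(0) = sY - (-4), the left side becomes (s - 1)Y - (-4).
The right side is L{sin(3*t)} = 3/(s^2 + 9).
So (s - 1)Y = 3/(s^2 + 9) + (-4).
Divide through and combine into a single rational function.

Y(s) = (-4*s^2 - 33)/(s^3 - s^2 + 9*s - 9)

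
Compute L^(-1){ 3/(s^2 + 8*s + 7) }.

Rewrite the denominator: s^2 + 8*s + 7 = (s + 4)^2 - 9.
The form in (s + 4) signals a first-shifting-theorem factor e^(-4t).
Since L{sinh(3t)} = 3/(s^2 - 9), the inverse is e^(-4*t)*sinh(3*t).

exp(-4*t)*sinh(3*t)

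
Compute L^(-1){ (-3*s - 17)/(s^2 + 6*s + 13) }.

Complete the square in the denominator: s^2 + 6*s + 13 = (s + 3)^2 + 2^2.
Split the numerator to match: -3*s - 17 = -3·(s + 3) - 4·2.
Invert each term: -3·(s + 3)/((s + 3)^2 + 4) ↔ -3e^(-3t)cos(2t); -4·2/((s + 3)^2 + 4) ↔ -4e^(-3t)sin(2t).

-4*exp(-3*t)*sin(2*t) - 3*exp(-3*t)*cos(2*t)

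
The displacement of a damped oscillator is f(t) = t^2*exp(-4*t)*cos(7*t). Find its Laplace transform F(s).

F(s) = 2*(s + 4)*(s^2 + 8*s - 131)/(s^2 + 8*s + 65)^3

L{cos(7t)} = s/(s^2 + 49).
Multiplying by e^(-4t) shifts s → s + 4, so L{exp(-4*t)*cos(7*t)} = (s + 4)/((s + 4)^2 + 49).
Then apply L{t^2·g(t)} = (-1)^2 d^2/ds^2[G(s)] with G(s) = (s + 4)/((s + 4)^2 + 49):
differentiating 2 times and applying the sign gives 2*(s + 4)*(s^2 + 8*s - 131)/(s^2 + 8*s + 65)^3.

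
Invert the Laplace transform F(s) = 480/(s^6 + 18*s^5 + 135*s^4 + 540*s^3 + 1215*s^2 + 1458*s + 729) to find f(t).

f(t) = 4*t^5*exp(-3*t)

Rewrite the denominator: s^6 + 18*s^5 + 135*s^4 + 540*s^3 + 1215*s^2 + 1458*s + 729 = (s + 3)^6.
The form in (s + 3) signals a first-shifting-theorem factor e^(-3t).
Since L{t^5} = 5!/s^6 = 120/s^6, the inverse is t^5*exp(-3*t), scaled by 4.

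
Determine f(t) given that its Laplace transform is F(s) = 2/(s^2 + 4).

Since L{sin(2t)} = 2/(s^2 + 4), the inverse is sin(2*t).

f(t) = sin(2*t)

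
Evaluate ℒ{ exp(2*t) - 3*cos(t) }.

Apply the Laplace transform termwise.
L{e^(2t)} = 1/(s - 2); (-3)·[L{cos(t)} = s/(s^2 + 1)].

-3*s/(s^2 + 1) + 1/(s - 2)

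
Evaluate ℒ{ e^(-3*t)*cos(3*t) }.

(s + 3)/((s + 3)^2 + 9)

L{cos(3t)} = s/(s^2 + 9).
By the first shifting theorem, multiplying by e^(-3t) replaces s with s + 3.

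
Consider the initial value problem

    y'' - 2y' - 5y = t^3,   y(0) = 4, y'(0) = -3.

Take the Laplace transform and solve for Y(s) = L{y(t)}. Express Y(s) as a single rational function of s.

Transform both sides with L{·}.
Using L{y''} = s^2 Y - s·y(0) - y'(0) and L{y'} = sY - y(0), with y(0) = 4, y'(0) = -3, the left side becomes (s^2 - 2*s - 5)Y - (4*s - 11).
The right side is L{t^3} = 6/s^4.
So (s^2 - 2*s - 5)Y = 6/s^4 + (4*s - 11).
Divide through and combine into a single rational function.

Y(s) = (4*s^5 - 11*s^4 + 6)/(s^6 - 2*s^5 - 5*s^4)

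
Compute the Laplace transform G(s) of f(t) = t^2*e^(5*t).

G(s) = 2/(s - 5)^3

L{e^(5t)} = 1/(s - 5).
Then apply L{t^2·g(t)} = (-1)^2 d^2/ds^2[H(s)] with H(s) = 1/(s - 5):
differentiating 2 times and applying the sign gives 2/(s - 5)^3.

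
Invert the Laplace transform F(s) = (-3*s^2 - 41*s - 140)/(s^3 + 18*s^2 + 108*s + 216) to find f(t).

f(t) = -t^2*exp(-6*t) - 5*t*exp(-6*t) - 3*exp(-6*t)

Factor the denominator: s^3 + 18*s^2 + 108*s + 216 = (s + 6)^3.
Partial fraction decomposition gives [-3/(s + 6)] + [-5/(s + 6)^2] + [-2/(s + 6)^3].
Invert each term: -3/(s + 6) ↔ -3e^(-6t); -5/(s + 6)^2 ↔ -5t·e^(-6t); -2/(s + 6)^3 ↔ (-1)t^2·e^(-6t).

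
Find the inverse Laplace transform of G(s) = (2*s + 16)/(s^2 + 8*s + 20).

4*exp(-4*t)*sin(2*t) + 2*exp(-4*t)*cos(2*t)

Complete the square in the denominator: s^2 + 8*s + 20 = (s + 4)^2 + 2^2.
Split the numerator to match: 2*s + 16 = 2·(s + 4) + 4·2.
Invert each term: 2·(s + 4)/((s + 4)^2 + 4) ↔ 2e^(-4t)cos(2t); 4·2/((s + 4)^2 + 4) ↔ 4e^(-4t)sin(2t).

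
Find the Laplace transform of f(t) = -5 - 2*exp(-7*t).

-2/(s + 7) - 5/s

By linearity of the Laplace transform, transform each term separately.
(-2)·[L{e^(-7t)} = 1/(s + 7)]; L{-5} = -5/s.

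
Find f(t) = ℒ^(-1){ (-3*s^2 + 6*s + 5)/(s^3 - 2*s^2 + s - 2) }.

Factor the denominator: s^3 - 2*s^2 + s - 2 = (s - 2)*(s^2 + 1).
Partial fraction decomposition gives [1/(s - 2)] + [-4*s/(s^2 + 1)] + [-2/(s^2 + 1)].
Invert each term: 1/(s - 2) ↔ e^(2t); -4·s/(s^2 + 1) ↔ -4cos(t); -2·1/(s^2 + 1) ↔ -2sin(t).

f(t) = exp(2*t) - 2*sin(t) - 4*cos(t)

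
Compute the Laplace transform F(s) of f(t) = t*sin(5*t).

F(s) = 10*s/(s^2 + 25)^2

L{sin(5t)} = 5/(s^2 + 25).
Then apply L{t·g(t)} = -d/ds[G(s)] with G(s) = 5/(s^2 + 25):
differentiating 1 time and applying the sign gives 10*s/(s^2 + 25)^2.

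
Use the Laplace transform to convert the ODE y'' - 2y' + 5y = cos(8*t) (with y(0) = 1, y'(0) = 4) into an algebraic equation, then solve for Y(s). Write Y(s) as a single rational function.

Y(s) = (s^3 + 2*s^2 + 65*s + 128)/(s^4 - 2*s^3 + 69*s^2 - 128*s + 320)

Apply the Laplace transform to the equation.
The derivative rules (L{y''} = s^2 Y - s·y(0) - y'(0) and L{y'} = sY - y(0), with y(0) = 1, y'(0) = 4) turn the left side into (s^2 - 2*s + 5)Y - (s + 2).
The right side is L{cos(8*t)} = s/(s^2 + 64).
So (s^2 - 2*s + 5)Y = s/(s^2 + 64) + (s + 2).
Solve for Y(s) and write it as one ratio of polynomials.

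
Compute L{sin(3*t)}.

L{sin(3t)} = 3/(s^2 + 9).

3/(s^2 + 9)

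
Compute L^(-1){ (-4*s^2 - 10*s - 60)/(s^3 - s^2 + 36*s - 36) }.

-2*exp(t) - 2*sin(6*t) - 2*cos(6*t)

Factor the denominator: s^3 - s^2 + 36*s - 36 = (s - 1)*(s^2 + 36).
Partial fraction decomposition gives [-2/(s - 1)] + [-2*s/(s^2 + 36)] + [-12/(s^2 + 36)].
Invert each term: -2/(s - 1) ↔ -2e^(t); -2·s/(s^2 + 36) ↔ -2cos(6t); -2·6/(s^2 + 36) ↔ -2sin(6t).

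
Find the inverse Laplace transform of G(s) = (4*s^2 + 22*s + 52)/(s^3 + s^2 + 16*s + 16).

Factor the denominator: s^3 + s^2 + 16*s + 16 = (s + 1)*(s^2 + 16).
Partial fraction decomposition gives [2/(s + 1)] + [2*s/(s^2 + 16)] + [20/(s^2 + 16)].
Invert each term: 2/(s + 1) ↔ 2e^(-t); 2·s/(s^2 + 16) ↔ 2cos(4t); 5·4/(s^2 + 16) ↔ 5sin(4t).

5*sin(4*t) + 2*cos(4*t) + 2*exp(-t)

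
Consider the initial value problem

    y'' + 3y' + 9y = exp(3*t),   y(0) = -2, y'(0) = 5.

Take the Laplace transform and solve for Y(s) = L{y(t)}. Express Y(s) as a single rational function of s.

Y(s) = (-2*s^2 + 5*s + 4)/(s^3 - 27)

Transform both sides with L{·}.
Using L{y''} = s^2 Y - s·y(0) - y'(0) and L{y'} = sY - y(0), with y(0) = -2, y'(0) = 5, the left side becomes (s^2 + 3*s + 9)Y - (-2*s - 1).
The right side is L{exp(3*t)} = 1/(s - 3).
So (s^2 + 3*s + 9)Y = 1/(s - 3) + (-2*s - 1).
Solve for Y(s) and write it as one ratio of polynomials.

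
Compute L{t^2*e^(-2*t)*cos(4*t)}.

L{cos(4t)} = s/(s^2 + 16).
Multiplying by e^(-2t) shifts s → s + 2, so L{e^(-2*t)*cos(4*t)} = (s + 2)/((s + 2)^2 + 16).
Then apply L{t^2·g(t)} = (-1)^2 d^2/ds^2[H(s)] with H(s) = (s + 2)/((s + 2)^2 + 16):
differentiating 2 times and applying the sign gives 2*(s + 2)*(s^2 + 4*s - 44)/(s^2 + 4*s + 20)^3.

2*(s + 2)*(s^2 + 4*s - 44)/(s^2 + 4*s + 20)^3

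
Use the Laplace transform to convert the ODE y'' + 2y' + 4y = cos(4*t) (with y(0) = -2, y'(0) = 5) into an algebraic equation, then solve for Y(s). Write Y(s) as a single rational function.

Apply the Laplace transform to the equation.
Using L{y''} = s^2 Y - s·y(0) - y'(0) and L{y'} = sY - y(0), with y(0) = -2, y'(0) = 5, the left side becomes (s^2 + 2*s + 4)Y - (-2*s + 1).
The right side is L{cos(4*t)} = s/(s^2 + 16).
So (s^2 + 2*s + 4)Y = s/(s^2 + 16) + (-2*s + 1).
Divide through and combine into a single rational function.

Y(s) = (-2*s^3 + s^2 - 31*s + 16)/(s^4 + 2*s^3 + 20*s^2 + 32*s + 64)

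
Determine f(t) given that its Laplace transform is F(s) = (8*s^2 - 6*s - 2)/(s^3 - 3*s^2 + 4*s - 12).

Factor the denominator: s^3 - 3*s^2 + 4*s - 12 = (s - 3)*(s^2 + 4).
Partial fraction decomposition gives [4/(s - 3)] + [4*s/(s^2 + 4)] + [6/(s^2 + 4)].
Invert each term: 4/(s - 3) ↔ 4e^(3t); 4·s/(s^2 + 4) ↔ 4cos(2t); 3·2/(s^2 + 4) ↔ 3sin(2t).

f(t) = 4*exp(3*t) + 3*sin(2*t) + 4*cos(2*t)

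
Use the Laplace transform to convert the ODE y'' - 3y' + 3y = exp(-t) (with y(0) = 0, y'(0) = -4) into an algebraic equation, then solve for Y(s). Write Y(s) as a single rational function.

Y(s) = (-4*s - 3)/(s^3 - 2*s^2 + 3)

Take the Laplace transform of both sides.
Using L{y''} = s^2 Y - s·y(0) - y'(0) and L{y'} = sY - y(0), with y(0) = 0, y'(0) = -4, the left side becomes (s^2 - 3*s + 3)Y - (-4).
The right side is L{exp(-t)} = 1/(s + 1).
So (s^2 - 3*s + 3)Y = 1/(s + 1) + (-4).
Divide through and combine into a single rational function.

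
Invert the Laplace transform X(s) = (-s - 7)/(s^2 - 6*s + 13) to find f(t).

Complete the square in the denominator: s^2 - 6*s + 13 = (s - 3)^2 + 2^2.
Split the numerator to match: -s - 7 = -1·(s - 3) - 5·2.
Invert each term: -1·(s - 3)/((s - 3)^2 + 4) ↔ -e^(3t)cos(2t); -5·2/((s - 3)^2 + 4) ↔ -5e^(3t)sin(2t).

f(t) = -5*exp(3*t)*sin(2*t) - exp(3*t)*cos(2*t)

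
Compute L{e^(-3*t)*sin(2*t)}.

L{sin(2t)} = 2/(s^2 + 4).
By the first shifting theorem, multiplying by e^(-3t) replaces s with s + 3.

2/((s + 3)^2 + 4)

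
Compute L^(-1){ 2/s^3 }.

t^2

Since L{t^2} = 2!/s^3 = 2/s^3, the inverse is t^2.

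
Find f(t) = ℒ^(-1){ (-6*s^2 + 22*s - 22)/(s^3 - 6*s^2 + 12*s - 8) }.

f(t) = -t^2*exp(2*t) - 2*t*exp(2*t) - 6*exp(2*t)

Factor the denominator: s^3 - 6*s^2 + 12*s - 8 = (s - 2)^3.
Partial fraction decomposition gives [-6/(s - 2)] + [-2/(s - 2)^2] + [-2/(s - 2)^3].
Invert each term: -6/(s - 2) ↔ -6e^(2t); -2/(s - 2)^2 ↔ -2t·e^(2t); -2/(s - 2)^3 ↔ (-1)t^2·e^(2t).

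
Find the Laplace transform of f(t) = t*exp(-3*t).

(s + 3)^(-2)

L{e^(-3t)} = 1/(s + 3).
Then apply L{t·g(t)} = -d/ds[G(s)] with G(s) = 1/(s + 3):
differentiating 1 time and applying the sign gives (s + 3)^(-2).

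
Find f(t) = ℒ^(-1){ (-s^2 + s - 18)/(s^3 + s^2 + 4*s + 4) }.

Factor the denominator: s^3 + s^2 + 4*s + 4 = (s + 1)*(s^2 + 4).
Partial fraction decomposition gives [-4/(s + 1)] + [3*s/(s^2 + 4)] + [-2/(s^2 + 4)].
Invert each term: -4/(s + 1) ↔ -4e^(-t); 3·s/(s^2 + 4) ↔ 3cos(2t); -1·2/(s^2 + 4) ↔ -sin(2t).

f(t) = -sin(2*t) + 3*cos(2*t) - 4*exp(-t)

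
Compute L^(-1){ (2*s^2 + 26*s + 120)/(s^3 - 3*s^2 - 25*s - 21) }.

Factor the denominator: s^3 - 3*s^2 - 25*s - 21 = (s - 7)*(s + 1)*(s + 3).
Partial fraction decomposition gives [-6/(s + 1)] + [5/(s - 7)] + [3/(s + 3)].
Invert each term: -6/(s + 1) ↔ -6e^(-t); 5/(s - 7) ↔ 5e^(7t); 3/(s + 3) ↔ 3e^(-3t).

5*exp(7*t) - 6*exp(-t) + 3*exp(-3*t)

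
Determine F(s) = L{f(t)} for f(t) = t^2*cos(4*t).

L{cos(4t)} = s/(s^2 + 16).
Then apply L{t^2·g(t)} = (-1)^2 d^2/ds^2[G(s)] with G(s) = s/(s^2 + 16):
differentiating 2 times and applying the sign gives 2*s*(s^2 - 48)/(s^2 + 16)^3.

F(s) = 2*s*(s^2 - 48)/(s^2 + 16)^3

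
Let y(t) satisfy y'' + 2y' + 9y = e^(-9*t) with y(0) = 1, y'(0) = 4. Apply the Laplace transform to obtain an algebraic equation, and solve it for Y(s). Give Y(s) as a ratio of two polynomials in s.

Take the Laplace transform of both sides.
With L{y''} = s^2 Y - s·y(0) - y'(0) and L{y'} = sY - y(0), with y(0) = 1, y'(0) = 4: the LHS transforms to (s^2 + 2*s + 9)Y - (s + 6).
The right side is L{e^(-9*t)} = 1/(s + 9).
So (s^2 + 2*s + 9)Y = 1/(s + 9) + (s + 6).
Isolate Y and clear denominators.

Y(s) = (s^2 + 15*s + 55)/(s^3 + 11*s^2 + 27*s + 81)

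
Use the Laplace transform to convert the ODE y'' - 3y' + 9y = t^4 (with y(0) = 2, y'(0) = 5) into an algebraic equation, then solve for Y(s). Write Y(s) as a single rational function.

Take the Laplace transform of both sides.
Using L{y''} = s^2 Y - s·y(0) - y'(0) and L{y'} = sY - y(0), with y(0) = 2, y'(0) = 5, the left side becomes (s^2 - 3*s + 9)Y - (2*s - 1).
The right side is L{t^4} = 24/s^5.
So (s^2 - 3*s + 9)Y = 24/s^5 + (2*s - 1).
Divide through and combine into a single rational function.

Y(s) = (2*s^6 - s^5 + 24)/(s^7 - 3*s^6 + 9*s^5)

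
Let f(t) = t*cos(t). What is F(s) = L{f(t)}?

F(s) = (s - 1)*(s + 1)/(s^2 + 1)^2

L{cos(t)} = s/(s^2 + 1).
Then apply L{t·g(t)} = -d/ds[G(s)] with G(s) = s/(s^2 + 1):
differentiating 1 time and applying the sign gives (s - 1)*(s + 1)/(s^2 + 1)^2.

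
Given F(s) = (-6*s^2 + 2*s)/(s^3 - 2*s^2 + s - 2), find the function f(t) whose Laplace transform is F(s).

f(t) = -4*exp(2*t) - 2*sin(t) - 2*cos(t)

Factor the denominator: s^3 - 2*s^2 + s - 2 = (s - 2)*(s^2 + 1).
Partial fraction decomposition gives [-4/(s - 2)] + [-2*s/(s^2 + 1)] + [-2/(s^2 + 1)].
Invert each term: -4/(s - 2) ↔ -4e^(2t); -2·s/(s^2 + 1) ↔ -2cos(t); -2·1/(s^2 + 1) ↔ -2sin(t).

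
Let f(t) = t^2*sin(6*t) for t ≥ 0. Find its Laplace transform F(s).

F(s) = 36*(s^2 - 12)/(s^2 + 36)^3

L{sin(6t)} = 6/(s^2 + 36).
Then apply L{t^2·g(t)} = (-1)^2 d^2/ds^2[G(s)] with G(s) = 6/(s^2 + 36):
differentiating 2 times and applying the sign gives 36*(s^2 - 12)/(s^2 + 36)^3.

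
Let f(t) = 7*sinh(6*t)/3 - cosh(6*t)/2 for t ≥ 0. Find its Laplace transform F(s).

F(s) = -s/(2*(s^2 - 36)) + 14/(s^2 - 36)

By linearity of the Laplace transform, transform each term separately.
(7/3)·[L{sinh(6t)} = 6/(s^2 - 36)]; (-1/2)·[L{cosh(6t)} = s/(s^2 - 36)].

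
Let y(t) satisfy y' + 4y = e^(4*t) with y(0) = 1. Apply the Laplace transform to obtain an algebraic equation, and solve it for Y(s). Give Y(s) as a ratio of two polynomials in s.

Y(s) = (s - 3)/(s^2 - 16)

Transform both sides with L{·}.
With L{y'} = sY - y(0) = sY - 1: the LHS transforms to (s + 4)Y - (1).
The right side is L{e^(4*t)} = 1/(s - 4).
So (s + 4)Y = 1/(s - 4) + (1).
Isolate Y and clear denominators.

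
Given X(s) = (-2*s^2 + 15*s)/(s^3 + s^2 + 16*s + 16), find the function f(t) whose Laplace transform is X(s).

f(t) = 4*sin(4*t) - cos(4*t) - exp(-t)

Factor the denominator: s^3 + s^2 + 16*s + 16 = (s + 1)*(s^2 + 16).
Partial fraction decomposition gives [-1/(s + 1)] + [-s/(s^2 + 16)] + [16/(s^2 + 16)].
Invert each term: -1/(s + 1) ↔ -e^(-t); -1·s/(s^2 + 16) ↔ -cos(4t); 4·4/(s^2 + 16) ↔ 4sin(4t).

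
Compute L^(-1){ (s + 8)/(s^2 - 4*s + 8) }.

Complete the square in the denominator: s^2 - 4*s + 8 = (s - 2)^2 + 2^2.
Split the numerator to match: s + 8 = 1·(s - 2) + 5·2.
Invert each term: 1·(s - 2)/((s - 2)^2 + 4) ↔ e^(2t)cos(2t); 5·2/((s - 2)^2 + 4) ↔ 5e^(2t)sin(2t).

5*exp(2*t)*sin(2*t) + exp(2*t)*cos(2*t)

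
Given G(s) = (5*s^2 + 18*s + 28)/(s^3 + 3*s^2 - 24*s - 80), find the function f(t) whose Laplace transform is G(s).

f(t) = -4*t*exp(-4*t) + 3*exp(5*t) + 2*exp(-4*t)

Factor the denominator: s^3 + 3*s^2 - 24*s - 80 = (s - 5)*(s + 4)^2.
Partial fraction decomposition gives [2/(s + 4)] + [-4/(s + 4)^2] + [3/(s - 5)].
Invert each term: 2/(s + 4) ↔ 2e^(-4t); -4/(s + 4)^2 ↔ -4t·e^(-4t); 3/(s - 5) ↔ 3e^(5t).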